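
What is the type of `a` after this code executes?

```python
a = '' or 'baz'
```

'or' returns first truthy value ('baz', which is str)

str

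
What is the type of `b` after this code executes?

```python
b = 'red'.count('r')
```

str.count() returns int

int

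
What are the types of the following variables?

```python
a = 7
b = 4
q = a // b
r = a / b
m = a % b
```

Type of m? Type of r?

int % int returns int; int / int returns float

int, float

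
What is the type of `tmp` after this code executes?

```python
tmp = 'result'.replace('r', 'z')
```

str.replace() returns str

str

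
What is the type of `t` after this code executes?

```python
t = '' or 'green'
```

'or' returns first truthy value ('green', which is str)

str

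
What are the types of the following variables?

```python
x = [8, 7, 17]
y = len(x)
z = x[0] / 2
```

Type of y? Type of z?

len() returns int; int / int returns float

int, float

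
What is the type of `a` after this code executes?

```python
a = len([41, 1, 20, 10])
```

len() always returns int

int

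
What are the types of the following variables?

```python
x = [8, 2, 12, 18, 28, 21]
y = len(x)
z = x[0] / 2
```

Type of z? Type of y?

int / int returns float; len() returns int

float, int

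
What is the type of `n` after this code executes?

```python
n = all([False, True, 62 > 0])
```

all() returns bool

bool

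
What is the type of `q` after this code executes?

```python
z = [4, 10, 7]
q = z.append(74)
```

list.append() returns None (mutates in place)

NoneType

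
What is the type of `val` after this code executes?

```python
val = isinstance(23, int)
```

isinstance() returns bool

bool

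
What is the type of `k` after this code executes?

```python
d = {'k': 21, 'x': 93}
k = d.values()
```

.values() returns a dict_values view object

dict_values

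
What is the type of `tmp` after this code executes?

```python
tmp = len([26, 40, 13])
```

len() always returns int

int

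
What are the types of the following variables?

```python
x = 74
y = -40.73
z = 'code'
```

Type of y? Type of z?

y is float; z is str

float, str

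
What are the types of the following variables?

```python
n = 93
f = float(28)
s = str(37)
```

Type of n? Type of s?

n is int; s is str

int, str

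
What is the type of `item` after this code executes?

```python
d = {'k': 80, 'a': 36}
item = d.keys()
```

.keys() returns a dict_keys view object

dict_keys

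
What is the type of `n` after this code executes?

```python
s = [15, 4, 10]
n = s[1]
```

Indexing a list of ints returns int (s[1] = 4)

int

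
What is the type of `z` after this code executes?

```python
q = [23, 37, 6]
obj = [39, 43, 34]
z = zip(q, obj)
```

zip() returns a zip iterator object

zip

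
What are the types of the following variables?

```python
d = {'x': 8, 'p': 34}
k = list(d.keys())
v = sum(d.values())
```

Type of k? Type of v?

list(...) returns list; sum of int values returns int

list, int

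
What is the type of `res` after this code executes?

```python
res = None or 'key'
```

'or' with None returns the other value ('key', str)

str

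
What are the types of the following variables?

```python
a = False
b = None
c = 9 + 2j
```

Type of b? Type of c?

b is NoneType; c is complex

NoneType, complex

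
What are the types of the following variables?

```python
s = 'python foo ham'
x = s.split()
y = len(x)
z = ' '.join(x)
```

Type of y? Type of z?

len() returns int; str.join() returns str

int, str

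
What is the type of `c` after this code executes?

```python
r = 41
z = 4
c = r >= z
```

Comparison operators return bool

bool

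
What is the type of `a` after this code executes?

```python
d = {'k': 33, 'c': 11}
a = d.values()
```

.values() returns a dict_values view object

dict_values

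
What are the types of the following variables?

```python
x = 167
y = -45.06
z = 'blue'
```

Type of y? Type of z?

y is float; z is str

float, str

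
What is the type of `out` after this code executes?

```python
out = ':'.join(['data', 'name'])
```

str.join() returns str

str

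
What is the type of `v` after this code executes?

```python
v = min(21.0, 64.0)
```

min() of floats returns float

float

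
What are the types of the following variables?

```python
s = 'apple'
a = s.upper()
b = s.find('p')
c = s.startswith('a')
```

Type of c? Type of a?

str.startswith() returns bool; str.upper() returns str

bool, str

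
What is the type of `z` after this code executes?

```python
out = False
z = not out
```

'not' always returns bool

bool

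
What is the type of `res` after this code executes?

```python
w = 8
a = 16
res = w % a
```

int % int returns int (8 % 16 = 8)

int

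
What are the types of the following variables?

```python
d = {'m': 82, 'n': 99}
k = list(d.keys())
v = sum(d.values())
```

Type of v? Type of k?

sum of int values returns int; list(...) returns list

int, list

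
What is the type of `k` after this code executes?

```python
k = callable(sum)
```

callable() returns bool

bool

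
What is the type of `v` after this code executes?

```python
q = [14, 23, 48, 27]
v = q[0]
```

Indexing a list of ints returns int (q[0] = 14)

int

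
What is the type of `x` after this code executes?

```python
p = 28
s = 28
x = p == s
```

Equality comparison returns bool

bool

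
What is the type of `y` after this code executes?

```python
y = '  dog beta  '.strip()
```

str.strip() returns str

str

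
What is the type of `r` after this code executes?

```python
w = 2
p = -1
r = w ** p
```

int ** negative int returns float

float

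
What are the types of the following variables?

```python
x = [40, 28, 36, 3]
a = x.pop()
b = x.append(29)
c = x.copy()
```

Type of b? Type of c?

list.append() returns None; list.copy() returns list

NoneType, list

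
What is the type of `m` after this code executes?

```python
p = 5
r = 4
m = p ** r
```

int ** positive int returns int (5 ** 4 = 625)

int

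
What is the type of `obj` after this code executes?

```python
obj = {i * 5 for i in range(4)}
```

A set comprehension {expr for x in iterable} produces a set

set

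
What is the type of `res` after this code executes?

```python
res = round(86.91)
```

round() with no ndigits arg returns int

int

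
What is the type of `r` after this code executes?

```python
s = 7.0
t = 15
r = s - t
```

float - int returns float (7.0 - 15 = -8.0)

float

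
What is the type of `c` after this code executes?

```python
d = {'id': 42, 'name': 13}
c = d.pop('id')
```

dict.pop() returns the value (int)

int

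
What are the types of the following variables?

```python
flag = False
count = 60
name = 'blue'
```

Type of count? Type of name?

count is int; name is str

int, str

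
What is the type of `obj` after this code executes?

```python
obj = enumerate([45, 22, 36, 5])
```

enumerate() returns an enumerate iterator object

enumerate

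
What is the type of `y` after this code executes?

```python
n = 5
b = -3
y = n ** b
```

int ** negative int returns float

float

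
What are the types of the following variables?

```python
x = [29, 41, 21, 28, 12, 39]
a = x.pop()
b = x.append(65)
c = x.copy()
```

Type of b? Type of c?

list.append() returns None; list.copy() returns list

NoneType, list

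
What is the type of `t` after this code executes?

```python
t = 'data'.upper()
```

str.upper() returns str

str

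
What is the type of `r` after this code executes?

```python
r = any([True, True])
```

any() returns bool

bool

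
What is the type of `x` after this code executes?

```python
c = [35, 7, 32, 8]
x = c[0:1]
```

Slicing a list always returns a list

list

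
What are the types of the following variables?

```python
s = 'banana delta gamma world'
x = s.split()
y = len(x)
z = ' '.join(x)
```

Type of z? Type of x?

str.join() returns str; str.split() returns list

str, list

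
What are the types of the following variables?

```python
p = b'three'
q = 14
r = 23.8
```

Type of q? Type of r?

q is int; r is float

int, float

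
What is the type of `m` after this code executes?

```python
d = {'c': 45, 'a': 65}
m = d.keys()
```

.keys() returns a dict_keys view object

dict_keys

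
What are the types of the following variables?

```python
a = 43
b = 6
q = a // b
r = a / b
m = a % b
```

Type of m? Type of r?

int % int returns int; int / int returns float

int, float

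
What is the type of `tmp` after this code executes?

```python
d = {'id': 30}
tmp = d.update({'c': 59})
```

dict.update() returns None

NoneType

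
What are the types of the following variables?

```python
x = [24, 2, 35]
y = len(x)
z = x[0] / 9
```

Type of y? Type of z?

len() returns int; int / int returns float

int, float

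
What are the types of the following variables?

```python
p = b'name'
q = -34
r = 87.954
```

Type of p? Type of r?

p is bytes; r is float

bytes, float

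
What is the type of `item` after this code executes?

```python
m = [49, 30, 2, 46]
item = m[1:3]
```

Slicing a list always returns a list

list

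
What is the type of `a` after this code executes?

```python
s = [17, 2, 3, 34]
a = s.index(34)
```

list.index() returns int

int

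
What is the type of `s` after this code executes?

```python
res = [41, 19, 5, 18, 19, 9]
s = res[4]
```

Indexing a list of ints returns int (res[4] = 19)

int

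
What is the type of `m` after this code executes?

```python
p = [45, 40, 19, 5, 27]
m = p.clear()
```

list.clear() returns None

NoneType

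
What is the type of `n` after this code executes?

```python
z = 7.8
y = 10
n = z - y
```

float - int returns float (7.8 - 10 = -2.2)

float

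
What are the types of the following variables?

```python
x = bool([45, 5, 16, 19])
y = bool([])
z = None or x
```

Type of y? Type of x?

bool() returns bool; bool() returns bool

bool, bool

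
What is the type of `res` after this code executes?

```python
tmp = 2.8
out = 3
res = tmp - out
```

float - int returns float (2.8 - 3 = -0.2)

float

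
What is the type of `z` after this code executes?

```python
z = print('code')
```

print() returns None

NoneType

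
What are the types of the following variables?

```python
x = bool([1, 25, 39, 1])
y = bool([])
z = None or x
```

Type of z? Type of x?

None or <bool> returns the bool; bool() returns bool

bool, bool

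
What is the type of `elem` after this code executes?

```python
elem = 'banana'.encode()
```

str.encode() returns bytes

bytes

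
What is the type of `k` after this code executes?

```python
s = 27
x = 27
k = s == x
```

Equality comparison returns bool

bool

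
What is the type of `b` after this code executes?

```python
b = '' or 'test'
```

'or' returns first truthy value ('test', which is str)

str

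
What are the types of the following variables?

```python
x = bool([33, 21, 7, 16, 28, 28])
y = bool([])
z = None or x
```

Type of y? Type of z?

bool() returns bool; None or <bool> returns the bool

bool, bool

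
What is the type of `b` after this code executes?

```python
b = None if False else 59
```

Ternary: condition is False, else branch (59) taken → int

int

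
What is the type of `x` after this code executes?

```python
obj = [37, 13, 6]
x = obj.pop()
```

list.pop() returns the popped element (int here)

int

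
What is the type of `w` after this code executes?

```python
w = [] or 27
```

'or' returns first truthy value (27, which is int)

int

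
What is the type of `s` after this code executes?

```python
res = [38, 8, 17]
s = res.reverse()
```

list.reverse() returns None

NoneType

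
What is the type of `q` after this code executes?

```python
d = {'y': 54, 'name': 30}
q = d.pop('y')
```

dict.pop() returns the value (int)

int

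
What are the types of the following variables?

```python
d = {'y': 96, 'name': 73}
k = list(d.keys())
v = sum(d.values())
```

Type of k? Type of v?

list(...) returns list; sum of int values returns int

list, int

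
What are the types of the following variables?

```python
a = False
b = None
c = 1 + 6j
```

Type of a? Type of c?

a is bool; c is complex

bool, complex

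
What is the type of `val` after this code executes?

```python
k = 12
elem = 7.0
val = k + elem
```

int + float returns float (12 + 7.0 = 19.0)

float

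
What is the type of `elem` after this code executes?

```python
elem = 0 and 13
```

'and' returns the first falsy value (0, which is int)

int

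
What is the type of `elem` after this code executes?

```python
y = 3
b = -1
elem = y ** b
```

int ** negative int returns float

float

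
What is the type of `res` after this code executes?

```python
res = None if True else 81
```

Ternary: condition is True, if branch (None) taken → NoneType

NoneType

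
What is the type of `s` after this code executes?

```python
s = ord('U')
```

ord() returns int (Unicode code point)

int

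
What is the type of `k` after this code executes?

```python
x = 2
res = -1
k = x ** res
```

int ** negative int returns float

float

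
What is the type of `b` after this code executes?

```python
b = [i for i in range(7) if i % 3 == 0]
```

A list comprehension [...] produces a list

list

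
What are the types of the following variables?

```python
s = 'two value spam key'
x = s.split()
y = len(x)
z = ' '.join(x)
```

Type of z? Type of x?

str.join() returns str; str.split() returns list

str, list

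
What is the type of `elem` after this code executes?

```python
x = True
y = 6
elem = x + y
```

bool + int returns int (True is 1, so 1 + 6 = 7)

int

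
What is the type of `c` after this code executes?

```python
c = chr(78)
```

chr() returns str (single character)

str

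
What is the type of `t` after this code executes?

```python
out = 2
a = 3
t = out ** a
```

int ** positive int returns int (2 ** 3 = 8)

int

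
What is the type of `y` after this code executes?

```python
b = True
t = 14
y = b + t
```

bool + int returns int (True is 1, so 1 + 14 = 15)

int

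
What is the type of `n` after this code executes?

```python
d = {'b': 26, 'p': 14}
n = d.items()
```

dict.items() returns a dict_items view

dict_items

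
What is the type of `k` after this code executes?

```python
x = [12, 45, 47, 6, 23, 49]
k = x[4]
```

Indexing a list of ints returns int (x[4] = 23)

int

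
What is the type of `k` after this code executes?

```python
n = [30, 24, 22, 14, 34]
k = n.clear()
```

list.clear() returns None

NoneType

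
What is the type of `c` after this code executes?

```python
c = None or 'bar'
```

'or' with None returns the other value ('bar', str)

str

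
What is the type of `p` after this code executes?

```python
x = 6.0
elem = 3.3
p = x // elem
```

float // float returns float (floor division preserves float type)

float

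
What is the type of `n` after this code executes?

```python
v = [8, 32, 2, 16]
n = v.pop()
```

list.pop() returns the popped element (int here)

int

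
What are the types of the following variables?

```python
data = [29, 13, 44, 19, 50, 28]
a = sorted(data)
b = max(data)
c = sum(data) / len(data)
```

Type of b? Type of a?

max of ints returns int; sorted() returns list

int, list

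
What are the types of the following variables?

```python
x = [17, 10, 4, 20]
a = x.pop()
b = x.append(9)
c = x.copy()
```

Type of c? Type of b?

list.copy() returns list; list.append() returns None

list, NoneType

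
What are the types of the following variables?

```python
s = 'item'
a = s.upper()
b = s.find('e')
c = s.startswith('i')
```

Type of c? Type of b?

str.startswith() returns bool; str.find() returns int

bool, int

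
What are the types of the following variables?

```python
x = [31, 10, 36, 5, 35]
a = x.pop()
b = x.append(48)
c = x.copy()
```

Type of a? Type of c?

list.pop() returns the element (int); list.copy() returns list

int, list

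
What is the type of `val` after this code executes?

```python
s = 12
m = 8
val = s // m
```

int // int returns int (12 // 8 = 1)

int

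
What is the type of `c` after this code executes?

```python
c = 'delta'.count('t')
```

str.count() returns int

int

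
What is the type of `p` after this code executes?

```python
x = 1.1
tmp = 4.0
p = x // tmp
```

float // float returns float (floor division preserves float type)

float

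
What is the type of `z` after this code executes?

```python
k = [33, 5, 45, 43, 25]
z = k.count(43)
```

list.count() returns int

int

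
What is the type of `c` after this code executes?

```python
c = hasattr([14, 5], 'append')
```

hasattr() returns bool

bool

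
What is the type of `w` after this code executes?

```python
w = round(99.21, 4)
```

round() with ndigits arg returns float

float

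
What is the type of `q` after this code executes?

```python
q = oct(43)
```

oct() returns str representation

str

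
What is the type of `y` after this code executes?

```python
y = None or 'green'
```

'or' with None returns the other value ('green', str)

str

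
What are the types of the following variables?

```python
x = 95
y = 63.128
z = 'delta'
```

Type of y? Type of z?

y is float; z is str

float, str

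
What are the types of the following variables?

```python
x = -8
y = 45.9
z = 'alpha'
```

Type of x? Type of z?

x is int; z is str

int, str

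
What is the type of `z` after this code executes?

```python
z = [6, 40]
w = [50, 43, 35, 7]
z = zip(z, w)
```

zip() returns a zip iterator object

zip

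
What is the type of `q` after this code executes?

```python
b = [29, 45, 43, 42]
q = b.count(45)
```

list.count() returns int

int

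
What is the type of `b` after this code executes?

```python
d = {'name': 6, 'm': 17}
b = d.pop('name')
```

dict.pop() returns the value (int)

int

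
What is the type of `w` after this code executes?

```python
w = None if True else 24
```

Ternary: condition is True, if branch (None) taken → NoneType

NoneType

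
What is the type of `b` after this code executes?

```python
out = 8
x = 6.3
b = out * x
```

int * float returns float (8 * 6.3 = 50.4)

float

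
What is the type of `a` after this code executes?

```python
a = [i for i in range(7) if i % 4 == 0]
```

A list comprehension [...] produces a list

list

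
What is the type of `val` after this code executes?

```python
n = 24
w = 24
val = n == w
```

Equality comparison returns bool

bool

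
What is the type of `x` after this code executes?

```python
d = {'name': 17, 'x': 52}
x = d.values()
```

.values() returns a dict_values view object

dict_values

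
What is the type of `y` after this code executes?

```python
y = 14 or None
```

'or' returns first truthy value (14, int)

int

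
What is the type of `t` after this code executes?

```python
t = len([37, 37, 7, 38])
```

len() always returns int

int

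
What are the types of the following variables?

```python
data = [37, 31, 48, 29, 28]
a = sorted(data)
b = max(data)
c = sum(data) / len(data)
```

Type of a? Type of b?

sorted() returns list; max of ints returns int

list, int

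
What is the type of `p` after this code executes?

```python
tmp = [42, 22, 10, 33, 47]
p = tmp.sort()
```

list.sort() returns None (sorts in place)

NoneType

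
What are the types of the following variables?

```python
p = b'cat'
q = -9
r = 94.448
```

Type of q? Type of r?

q is int; r is float

int, float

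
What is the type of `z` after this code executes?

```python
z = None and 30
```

'and' returns first falsy value (None)

NoneType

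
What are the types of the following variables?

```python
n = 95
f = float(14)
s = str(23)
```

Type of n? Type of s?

n is int; s is str

int, str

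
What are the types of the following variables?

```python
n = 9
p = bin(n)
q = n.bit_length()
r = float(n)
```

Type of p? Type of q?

bin() returns str; int.bit_length() returns int

str, int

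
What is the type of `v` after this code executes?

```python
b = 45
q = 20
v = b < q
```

Comparison operators return bool

bool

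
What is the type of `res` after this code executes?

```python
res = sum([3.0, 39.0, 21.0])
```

sum() of floats returns float

float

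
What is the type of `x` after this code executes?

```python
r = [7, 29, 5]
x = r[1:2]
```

Slicing a list always returns a list

list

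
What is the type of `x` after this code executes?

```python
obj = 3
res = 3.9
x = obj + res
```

int + float returns float (3 + 3.9 = 6.9)

float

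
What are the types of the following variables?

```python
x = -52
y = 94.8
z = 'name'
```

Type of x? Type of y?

x is int; y is float

int, float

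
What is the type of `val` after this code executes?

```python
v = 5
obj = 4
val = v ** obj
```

int ** positive int returns int (5 ** 4 = 625)

int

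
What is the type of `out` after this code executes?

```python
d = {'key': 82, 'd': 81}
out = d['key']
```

Accessing dict[str, int] with key 'key' returns int value 82

int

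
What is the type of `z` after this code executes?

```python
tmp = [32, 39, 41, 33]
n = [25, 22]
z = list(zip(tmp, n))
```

list(zip(...)) returns a list of tuples

list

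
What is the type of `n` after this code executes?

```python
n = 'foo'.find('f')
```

str.find() returns int (index, or -1)

int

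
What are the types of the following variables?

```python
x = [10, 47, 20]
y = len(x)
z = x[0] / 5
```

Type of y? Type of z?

len() returns int; int / int returns float

int, float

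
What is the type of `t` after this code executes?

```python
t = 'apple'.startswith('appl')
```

str.startswith() returns bool

bool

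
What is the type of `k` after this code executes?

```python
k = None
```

None has type NoneType

NoneType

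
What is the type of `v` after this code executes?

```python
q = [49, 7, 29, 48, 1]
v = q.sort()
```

list.sort() returns None (sorts in place)

NoneType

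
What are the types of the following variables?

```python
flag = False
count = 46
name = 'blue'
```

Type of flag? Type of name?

flag is bool; name is str

bool, str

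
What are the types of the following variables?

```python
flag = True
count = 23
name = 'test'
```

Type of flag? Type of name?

flag is bool; name is str

bool, str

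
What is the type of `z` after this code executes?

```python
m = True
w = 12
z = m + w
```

bool + int returns int (True is 1, so 1 + 12 = 13)

int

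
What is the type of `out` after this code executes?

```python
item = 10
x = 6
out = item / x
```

int / int always returns float in Python 3 (10 / 6 = 1.66667)

float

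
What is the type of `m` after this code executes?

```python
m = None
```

None has type NoneType

NoneType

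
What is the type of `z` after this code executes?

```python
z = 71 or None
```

'or' returns first truthy value (71, int)

int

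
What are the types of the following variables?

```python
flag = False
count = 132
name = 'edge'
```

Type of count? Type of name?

count is int; name is str

int, str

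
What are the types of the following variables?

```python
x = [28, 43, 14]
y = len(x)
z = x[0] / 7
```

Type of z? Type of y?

int / int returns float; len() returns int

float, int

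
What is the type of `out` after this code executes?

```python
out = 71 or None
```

'or' returns first truthy value (71, int)

int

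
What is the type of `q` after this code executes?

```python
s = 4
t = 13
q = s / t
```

int / int always returns float in Python 3 (4 / 13 = 0.307692)

float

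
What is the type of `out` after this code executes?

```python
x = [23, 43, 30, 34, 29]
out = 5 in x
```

'in' operator returns bool

bool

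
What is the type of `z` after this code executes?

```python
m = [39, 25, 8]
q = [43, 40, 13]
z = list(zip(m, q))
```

list(zip(...)) returns a list of tuples

list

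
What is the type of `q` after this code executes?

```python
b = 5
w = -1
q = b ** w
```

int ** negative int returns float

float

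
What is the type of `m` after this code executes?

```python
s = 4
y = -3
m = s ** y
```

int ** negative int returns float

float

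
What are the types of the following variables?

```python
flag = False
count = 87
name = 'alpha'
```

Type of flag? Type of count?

flag is bool; count is int

bool, int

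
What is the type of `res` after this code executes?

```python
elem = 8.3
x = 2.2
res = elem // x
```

float // float returns float (floor division preserves float type)

float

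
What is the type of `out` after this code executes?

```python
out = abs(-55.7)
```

abs() of float returns float

float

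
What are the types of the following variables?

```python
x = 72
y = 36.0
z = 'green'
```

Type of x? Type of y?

x is int; y is float

int, float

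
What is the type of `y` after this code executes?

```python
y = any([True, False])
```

any() returns bool

bool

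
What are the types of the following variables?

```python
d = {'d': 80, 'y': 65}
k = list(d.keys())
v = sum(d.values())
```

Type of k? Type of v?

list(...) returns list; sum of int values returns int

list, int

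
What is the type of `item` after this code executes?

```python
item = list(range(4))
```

list(range(...)) returns list

list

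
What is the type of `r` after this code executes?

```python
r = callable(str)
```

callable() returns bool

bool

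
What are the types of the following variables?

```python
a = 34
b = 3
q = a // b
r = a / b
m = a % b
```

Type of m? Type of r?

int % int returns int; int / int returns float

int, float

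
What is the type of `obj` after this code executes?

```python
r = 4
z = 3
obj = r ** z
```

int ** positive int returns int (4 ** 3 = 64)

int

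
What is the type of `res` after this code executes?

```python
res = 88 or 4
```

'or' returns the first truthy value (88, which is int)

int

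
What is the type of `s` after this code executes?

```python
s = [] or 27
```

'or' returns first truthy value (27, which is int)

int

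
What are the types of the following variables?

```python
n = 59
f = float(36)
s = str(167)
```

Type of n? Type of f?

n is int; f is float

int, float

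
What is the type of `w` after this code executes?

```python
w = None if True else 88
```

Ternary: condition is True, if branch (None) taken → NoneType

NoneType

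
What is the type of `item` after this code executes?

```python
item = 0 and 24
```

'and' returns the first falsy value (0, which is int)

int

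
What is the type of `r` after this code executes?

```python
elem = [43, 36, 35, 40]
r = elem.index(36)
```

list.index() returns int

int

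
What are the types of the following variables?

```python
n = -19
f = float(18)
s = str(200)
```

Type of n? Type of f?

n is int; f is float

int, float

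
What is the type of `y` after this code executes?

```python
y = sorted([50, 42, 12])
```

sorted() always returns list

list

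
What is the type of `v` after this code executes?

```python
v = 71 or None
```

'or' returns first truthy value (71, int)

int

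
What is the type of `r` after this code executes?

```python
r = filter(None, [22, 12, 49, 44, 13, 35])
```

filter() returns a filter iterator object

filter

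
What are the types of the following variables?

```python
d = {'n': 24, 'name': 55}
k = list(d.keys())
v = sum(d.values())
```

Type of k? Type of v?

list(...) returns list; sum of int values returns int

list, int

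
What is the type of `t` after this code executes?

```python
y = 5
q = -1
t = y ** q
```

int ** negative int returns float

float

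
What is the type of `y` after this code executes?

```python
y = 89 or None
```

'or' returns first truthy value (89, int)

int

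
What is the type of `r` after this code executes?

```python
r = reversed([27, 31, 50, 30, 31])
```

reversed() on a list returns a list_reverseiterator

list_reverseiterator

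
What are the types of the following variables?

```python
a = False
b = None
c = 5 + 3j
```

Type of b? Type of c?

b is NoneType; c is complex

NoneType, complex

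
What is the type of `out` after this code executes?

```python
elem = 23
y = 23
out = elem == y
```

Equality comparison returns bool

bool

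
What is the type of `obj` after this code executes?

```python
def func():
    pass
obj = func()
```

A function with no return statement returns None

NoneType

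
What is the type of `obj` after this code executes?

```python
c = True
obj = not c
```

'not' always returns bool

bool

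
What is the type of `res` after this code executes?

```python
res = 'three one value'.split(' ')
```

str.split() returns list

list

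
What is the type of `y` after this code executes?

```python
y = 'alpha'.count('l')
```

str.count() returns int

int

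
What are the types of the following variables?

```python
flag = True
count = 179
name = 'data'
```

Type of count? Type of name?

count is int; name is str

int, str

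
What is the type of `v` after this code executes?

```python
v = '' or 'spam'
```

'or' returns first truthy value ('spam', which is str)

str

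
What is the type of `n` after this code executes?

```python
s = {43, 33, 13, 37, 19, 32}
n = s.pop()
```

Popping from a set of ints returns int

int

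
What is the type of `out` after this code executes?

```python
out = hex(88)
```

hex() returns str representation

str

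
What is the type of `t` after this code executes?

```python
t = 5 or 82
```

'or' returns the first truthy value (5, which is int)

int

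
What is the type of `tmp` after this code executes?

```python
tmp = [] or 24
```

'or' returns first truthy value (24, which is int)

int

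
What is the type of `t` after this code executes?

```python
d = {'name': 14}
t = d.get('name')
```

dict.get() returns the value (int) when key is found

int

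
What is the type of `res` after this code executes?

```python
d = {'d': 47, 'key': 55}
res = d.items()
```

dict.items() returns a dict_items view

dict_items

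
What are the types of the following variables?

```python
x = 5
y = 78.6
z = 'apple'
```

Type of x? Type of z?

x is int; z is str

int, str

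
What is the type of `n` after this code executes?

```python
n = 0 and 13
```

'and' returns the first falsy value (0, which is int)

int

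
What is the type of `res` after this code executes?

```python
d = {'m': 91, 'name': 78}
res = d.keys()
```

.keys() returns a dict_keys view object

dict_keys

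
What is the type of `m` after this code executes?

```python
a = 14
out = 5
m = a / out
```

int / int always returns float in Python 3 (14 / 5 = 2.8)

float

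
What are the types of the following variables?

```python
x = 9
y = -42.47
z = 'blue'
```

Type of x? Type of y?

x is int; y is float

int, float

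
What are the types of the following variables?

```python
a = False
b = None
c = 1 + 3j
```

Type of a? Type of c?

a is bool; c is complex

bool, complex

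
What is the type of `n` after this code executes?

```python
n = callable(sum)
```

callable() returns bool

bool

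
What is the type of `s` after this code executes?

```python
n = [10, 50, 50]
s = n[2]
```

Indexing a list of ints returns int (n[2] = 50)

int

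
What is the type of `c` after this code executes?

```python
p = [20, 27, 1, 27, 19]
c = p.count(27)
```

list.count() returns int

int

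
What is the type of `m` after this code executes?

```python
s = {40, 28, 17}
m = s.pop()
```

Popping from a set of ints returns int

int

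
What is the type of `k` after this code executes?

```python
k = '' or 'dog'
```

'or' returns first truthy value ('dog', which is str)

str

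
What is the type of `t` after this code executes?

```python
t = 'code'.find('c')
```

str.find() returns int (index, or -1)

int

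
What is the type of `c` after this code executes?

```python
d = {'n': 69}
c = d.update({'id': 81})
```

dict.update() returns None

NoneType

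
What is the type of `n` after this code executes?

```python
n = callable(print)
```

callable() returns bool

bool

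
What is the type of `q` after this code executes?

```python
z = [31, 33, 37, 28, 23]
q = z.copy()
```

list.copy() returns list

list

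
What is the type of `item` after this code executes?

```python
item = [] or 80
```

'or' returns first truthy value (80, which is int)

int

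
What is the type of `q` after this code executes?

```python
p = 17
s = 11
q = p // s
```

int // int returns int (17 // 11 = 1)

int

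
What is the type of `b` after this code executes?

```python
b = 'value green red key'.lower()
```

str.lower() returns str

str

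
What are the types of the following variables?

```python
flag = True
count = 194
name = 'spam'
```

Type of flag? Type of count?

flag is bool; count is int

bool, int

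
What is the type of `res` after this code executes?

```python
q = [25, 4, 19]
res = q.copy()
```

list.copy() returns list

list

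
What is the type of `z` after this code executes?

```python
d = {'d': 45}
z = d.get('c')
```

dict.get() returns None when key 'c' is not found and no default given

NoneType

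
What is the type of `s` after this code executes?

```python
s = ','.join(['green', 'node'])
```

str.join() returns str

str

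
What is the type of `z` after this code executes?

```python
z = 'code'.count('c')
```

str.count() returns int

int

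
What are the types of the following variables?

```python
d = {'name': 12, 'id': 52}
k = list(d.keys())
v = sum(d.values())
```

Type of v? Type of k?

sum of int values returns int; list(...) returns list

int, list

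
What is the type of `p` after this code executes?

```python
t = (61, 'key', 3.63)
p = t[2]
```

Index 2 of tuple is 3.63 which is float

float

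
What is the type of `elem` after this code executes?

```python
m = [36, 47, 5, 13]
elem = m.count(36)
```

list.count() returns int

int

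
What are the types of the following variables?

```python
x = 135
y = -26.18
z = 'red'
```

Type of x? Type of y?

x is int; y is float

int, float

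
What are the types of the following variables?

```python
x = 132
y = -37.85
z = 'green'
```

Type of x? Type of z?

x is int; z is str

int, str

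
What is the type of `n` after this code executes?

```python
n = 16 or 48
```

'or' returns the first truthy value (16, which is int)

int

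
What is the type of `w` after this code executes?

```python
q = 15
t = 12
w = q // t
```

int // int returns int (15 // 12 = 1)

int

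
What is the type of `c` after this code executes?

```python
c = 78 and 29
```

'and' returns the last value when all truthy (29, which is int)

int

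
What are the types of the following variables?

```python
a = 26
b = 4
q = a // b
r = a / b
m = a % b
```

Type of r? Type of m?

int / int returns float; int % int returns int

float, int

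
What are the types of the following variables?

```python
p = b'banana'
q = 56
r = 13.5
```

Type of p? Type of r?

p is bytes; r is float

bytes, float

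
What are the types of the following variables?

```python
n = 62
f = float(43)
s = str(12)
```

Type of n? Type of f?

n is int; f is float

int, float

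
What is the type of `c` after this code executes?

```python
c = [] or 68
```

'or' returns first truthy value (68, which is int)

int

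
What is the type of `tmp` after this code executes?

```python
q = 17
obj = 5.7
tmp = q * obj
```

int * float returns float (17 * 5.7 = 96.9)

float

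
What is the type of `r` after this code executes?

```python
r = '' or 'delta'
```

'or' returns first truthy value ('delta', which is str)

str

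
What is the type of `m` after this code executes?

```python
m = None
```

None has type NoneType

NoneType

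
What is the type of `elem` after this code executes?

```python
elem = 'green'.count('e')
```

str.count() returns int

int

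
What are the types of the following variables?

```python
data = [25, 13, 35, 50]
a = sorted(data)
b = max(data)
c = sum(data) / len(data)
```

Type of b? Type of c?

max of ints returns int; int / int returns float

int, float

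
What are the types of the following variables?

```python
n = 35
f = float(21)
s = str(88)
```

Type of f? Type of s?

f is float; s is str

float, str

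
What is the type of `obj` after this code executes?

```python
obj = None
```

None has type NoneType

NoneType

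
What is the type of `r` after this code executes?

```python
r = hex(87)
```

hex() returns str representation

str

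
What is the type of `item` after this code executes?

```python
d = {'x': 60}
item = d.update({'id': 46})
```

dict.update() returns None

NoneType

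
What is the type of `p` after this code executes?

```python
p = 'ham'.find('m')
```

str.find() returns int (index, or -1)

int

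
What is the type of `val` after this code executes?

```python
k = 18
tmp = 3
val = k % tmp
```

int % int returns int (18 % 3 = 0)

int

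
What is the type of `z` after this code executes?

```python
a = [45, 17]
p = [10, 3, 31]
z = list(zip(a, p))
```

list(zip(...)) returns a list of tuples

list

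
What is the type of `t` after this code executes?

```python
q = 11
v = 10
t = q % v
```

int % int returns int (11 % 10 = 1)

int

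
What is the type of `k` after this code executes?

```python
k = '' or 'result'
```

'or' returns first truthy value ('result', which is str)

str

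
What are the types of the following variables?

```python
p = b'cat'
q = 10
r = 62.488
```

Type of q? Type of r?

q is int; r is float

int, float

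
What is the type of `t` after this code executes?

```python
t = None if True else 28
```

Ternary: condition is True, if branch (None) taken → NoneType

NoneType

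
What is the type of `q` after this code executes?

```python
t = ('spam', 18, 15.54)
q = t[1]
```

Index 1 of tuple is 18 which is int

int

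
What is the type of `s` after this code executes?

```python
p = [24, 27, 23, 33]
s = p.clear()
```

list.clear() returns None

NoneType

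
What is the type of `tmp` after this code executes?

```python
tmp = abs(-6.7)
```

abs() of float returns float

float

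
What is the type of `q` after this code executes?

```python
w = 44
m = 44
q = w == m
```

Equality comparison returns bool

bool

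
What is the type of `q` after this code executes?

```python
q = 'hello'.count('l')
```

str.count() returns int

int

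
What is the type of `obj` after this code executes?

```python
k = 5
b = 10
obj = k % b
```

int % int returns int (5 % 10 = 5)

int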